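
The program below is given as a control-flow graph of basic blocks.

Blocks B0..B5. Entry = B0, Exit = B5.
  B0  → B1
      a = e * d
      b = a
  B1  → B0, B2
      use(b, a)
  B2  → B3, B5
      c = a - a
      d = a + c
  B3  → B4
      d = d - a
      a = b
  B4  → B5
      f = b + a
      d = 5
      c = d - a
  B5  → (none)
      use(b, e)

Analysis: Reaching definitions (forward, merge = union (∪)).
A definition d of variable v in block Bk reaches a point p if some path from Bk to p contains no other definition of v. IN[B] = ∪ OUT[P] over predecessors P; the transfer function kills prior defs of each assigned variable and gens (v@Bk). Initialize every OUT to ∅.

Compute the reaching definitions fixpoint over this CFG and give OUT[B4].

Fixpoint table:
  B0: | IN={a@B0, b@B0} | OUT={a@B0, b@B0}
  B1: | IN={a@B0, b@B0} | OUT={a@B0, b@B0}
  B2: | IN={a@B0, b@B0} | OUT={a@B0, b@B0, c@B2, d@B2}
  B3: | IN={a@B0, b@B0, c@B2, d@B2} | OUT={a@B3, b@B0, c@B2, d@B3}
  B4: | IN={a@B3, b@B0, c@B2, d@B3} | OUT={a@B3, b@B0, c@B4, d@B4, f@B4}
  B5: | IN={a@B0, a@B3, b@B0, c@B2, c@B4, d@B2, d@B4, f@B4} | OUT={a@B0, a@B3, b@B0, c@B2, c@B4, d@B2, d@B4, f@B4}

Merge at B4: IN[B4] = OUT[B3] = {a@B3, b@B0, c@B2, d@B3}
Applying B4's transfer function to that IN value gives OUT[B4] (row B4 above).

Answer: {a@B3, b@B0, c@B4, d@B4, f@B4}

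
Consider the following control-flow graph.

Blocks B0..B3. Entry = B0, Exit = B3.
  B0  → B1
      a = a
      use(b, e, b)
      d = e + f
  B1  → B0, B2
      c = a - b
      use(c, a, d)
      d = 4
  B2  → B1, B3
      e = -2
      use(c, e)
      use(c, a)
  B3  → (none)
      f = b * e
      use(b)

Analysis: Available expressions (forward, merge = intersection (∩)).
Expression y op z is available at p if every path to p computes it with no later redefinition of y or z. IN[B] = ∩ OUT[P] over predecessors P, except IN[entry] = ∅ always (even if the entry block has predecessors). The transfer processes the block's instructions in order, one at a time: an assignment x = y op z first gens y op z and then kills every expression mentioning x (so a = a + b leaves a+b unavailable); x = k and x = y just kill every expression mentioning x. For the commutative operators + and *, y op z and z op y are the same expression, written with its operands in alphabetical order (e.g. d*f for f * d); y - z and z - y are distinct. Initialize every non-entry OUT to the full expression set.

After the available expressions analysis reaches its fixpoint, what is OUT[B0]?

Converged values:
  B0:   IN={}   OUT={e+f}
  B1:   IN={}   OUT={a-b}
  B2:   IN={a-b}   OUT={a-b}
  B3:   IN={a-b}   OUT={a-b, b*e}

Merge at B0 (entry node, so the boundary value {} is joined with the incoming edge(s)): IN[B0] = {} ∩ OUT[B1] = {}
Applying B0's transfer function to that IN value gives OUT[B0] (row B0 above).

Answer: {e+f}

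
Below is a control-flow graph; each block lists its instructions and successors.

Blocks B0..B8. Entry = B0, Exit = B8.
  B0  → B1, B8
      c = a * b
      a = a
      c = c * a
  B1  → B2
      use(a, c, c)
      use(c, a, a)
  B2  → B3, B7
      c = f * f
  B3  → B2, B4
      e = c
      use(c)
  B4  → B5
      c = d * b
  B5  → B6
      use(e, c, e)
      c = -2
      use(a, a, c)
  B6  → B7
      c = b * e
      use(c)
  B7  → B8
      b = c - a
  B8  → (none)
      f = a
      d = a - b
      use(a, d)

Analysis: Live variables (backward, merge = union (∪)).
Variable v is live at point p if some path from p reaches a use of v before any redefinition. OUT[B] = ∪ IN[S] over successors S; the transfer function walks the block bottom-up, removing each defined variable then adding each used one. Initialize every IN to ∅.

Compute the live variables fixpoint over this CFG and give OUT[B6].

Converged values:
  B0:   IN={a, b, d, f}   OUT={a, b, c, d, f}
  B1:   IN={a, b, c, d, f}   OUT={a, b, d, f}
  B2:   IN={a, b, d, f}   OUT={a, b, c, d, f}
  B3:   IN={a, b, c, d, f}   OUT={a, b, d, e, f}
  B4:   IN={a, b, d, e}   OUT={a, b, c, e}
  B5:   IN={a, b, c, e}   OUT={a, b, e}
  B6:   IN={a, b, e}   OUT={a, c}
  B7:   IN={a, c}   OUT={a, b}
  B8:   IN={a, b}   OUT={}

Merge at B6: OUT[B6] = IN[B7] = {a, c}

Answer: {a, c}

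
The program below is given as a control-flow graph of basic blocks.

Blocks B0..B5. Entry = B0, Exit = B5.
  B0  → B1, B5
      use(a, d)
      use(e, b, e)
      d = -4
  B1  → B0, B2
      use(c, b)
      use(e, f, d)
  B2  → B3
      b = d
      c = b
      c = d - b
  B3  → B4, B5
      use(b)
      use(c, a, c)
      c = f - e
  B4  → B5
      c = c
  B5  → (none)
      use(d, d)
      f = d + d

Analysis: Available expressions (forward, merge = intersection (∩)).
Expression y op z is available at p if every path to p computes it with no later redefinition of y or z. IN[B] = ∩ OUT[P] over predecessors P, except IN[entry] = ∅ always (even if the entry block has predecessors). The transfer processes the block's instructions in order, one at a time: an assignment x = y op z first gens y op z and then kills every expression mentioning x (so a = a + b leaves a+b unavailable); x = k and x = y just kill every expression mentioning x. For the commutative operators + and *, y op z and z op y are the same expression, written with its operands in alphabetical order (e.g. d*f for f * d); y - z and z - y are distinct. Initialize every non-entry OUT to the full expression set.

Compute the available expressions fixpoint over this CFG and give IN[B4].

Fixpoint table:
  B0: | IN={} | OUT={}
  B1: | IN={} | OUT={}
  B2: | IN={} | OUT={d-b}
  B3: | IN={d-b} | OUT={d-b, f-e}
  B4: | IN={d-b, f-e} | OUT={d-b, f-e}
  B5: | IN={} | OUT={d+d}

Merge at B4: IN[B4] = OUT[B3] = {d-b, f-e}

Answer: {d-b, f-e}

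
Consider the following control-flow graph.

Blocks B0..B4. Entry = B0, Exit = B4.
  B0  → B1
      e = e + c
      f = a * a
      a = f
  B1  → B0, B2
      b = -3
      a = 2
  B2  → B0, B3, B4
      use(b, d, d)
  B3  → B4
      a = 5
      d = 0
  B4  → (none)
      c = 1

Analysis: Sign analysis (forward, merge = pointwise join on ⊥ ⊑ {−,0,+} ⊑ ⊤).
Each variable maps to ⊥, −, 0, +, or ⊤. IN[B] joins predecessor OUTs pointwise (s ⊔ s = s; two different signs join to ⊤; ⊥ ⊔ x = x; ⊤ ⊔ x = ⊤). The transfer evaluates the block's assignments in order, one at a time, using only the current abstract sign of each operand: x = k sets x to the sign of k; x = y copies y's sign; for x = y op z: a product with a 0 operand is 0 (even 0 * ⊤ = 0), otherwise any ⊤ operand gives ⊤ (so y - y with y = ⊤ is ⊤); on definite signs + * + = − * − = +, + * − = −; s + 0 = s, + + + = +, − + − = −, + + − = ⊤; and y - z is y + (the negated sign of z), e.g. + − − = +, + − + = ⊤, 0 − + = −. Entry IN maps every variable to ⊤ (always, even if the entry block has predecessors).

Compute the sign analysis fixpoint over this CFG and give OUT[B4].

Per-block solution:
  B0:  IN=(all ⊤)  OUT=(all ⊤)
  B1:  IN=(all ⊤)  OUT={a:+, b:-; rest ⊤}
  B2:  IN={a:+, b:-; rest ⊤}  OUT={a:+, b:-; rest ⊤}
  B3:  IN={a:+, b:-; rest ⊤}  OUT={a:+, b:-, d:0; rest ⊤}
  B4:  IN={a:+, b:-; rest ⊤}  OUT={a:+, b:-, c:+; rest ⊤}

Merge at B4: IN[B4] = OUT[B2] ⊔ OUT[B3] = {a: +, b: -, c: ⊤, d: ⊤, e: ⊤, f: ⊤}
Applying B4's transfer function to that IN value gives OUT[B4] (row B4 above).

Answer: {a: +, b: -, c: +, d: ⊤, e: ⊤, f: ⊤}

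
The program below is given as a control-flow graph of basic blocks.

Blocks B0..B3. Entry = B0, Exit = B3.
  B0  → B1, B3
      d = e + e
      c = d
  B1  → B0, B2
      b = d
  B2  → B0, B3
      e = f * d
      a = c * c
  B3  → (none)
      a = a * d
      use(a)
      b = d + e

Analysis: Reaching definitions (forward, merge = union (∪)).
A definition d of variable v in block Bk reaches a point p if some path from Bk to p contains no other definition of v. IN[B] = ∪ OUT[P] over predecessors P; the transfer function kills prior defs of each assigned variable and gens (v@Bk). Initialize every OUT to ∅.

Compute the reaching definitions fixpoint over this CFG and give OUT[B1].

Answer: {a@B2, b@B1, c@B0, d@B0, e@B2}

Working:
Fixpoint table:
  B0: | IN={a@B2, b@B1, c@B0, d@B0, e@B2} | OUT={a@B2, b@B1, c@B0, d@B0, e@B2}
  B1: | IN={a@B2, b@B1, c@B0, d@B0, e@B2} | OUT={a@B2, b@B1, c@B0, d@B0, e@B2}
  B2: | IN={a@B2, b@B1, c@B0, d@B0, e@B2} | OUT={a@B2, b@B1, c@B0, d@B0, e@B2}
  B3: | IN={a@B2, b@B1, c@B0, d@B0, e@B2} | OUT={a@B3, b@B3, c@B0, d@B0, e@B2}

Merge at B1: IN[B1] = OUT[B0] = {a@B2, b@B1, c@B0, d@B0, e@B2}
Applying B1's transfer function to that IN value gives OUT[B1] (row B1 above).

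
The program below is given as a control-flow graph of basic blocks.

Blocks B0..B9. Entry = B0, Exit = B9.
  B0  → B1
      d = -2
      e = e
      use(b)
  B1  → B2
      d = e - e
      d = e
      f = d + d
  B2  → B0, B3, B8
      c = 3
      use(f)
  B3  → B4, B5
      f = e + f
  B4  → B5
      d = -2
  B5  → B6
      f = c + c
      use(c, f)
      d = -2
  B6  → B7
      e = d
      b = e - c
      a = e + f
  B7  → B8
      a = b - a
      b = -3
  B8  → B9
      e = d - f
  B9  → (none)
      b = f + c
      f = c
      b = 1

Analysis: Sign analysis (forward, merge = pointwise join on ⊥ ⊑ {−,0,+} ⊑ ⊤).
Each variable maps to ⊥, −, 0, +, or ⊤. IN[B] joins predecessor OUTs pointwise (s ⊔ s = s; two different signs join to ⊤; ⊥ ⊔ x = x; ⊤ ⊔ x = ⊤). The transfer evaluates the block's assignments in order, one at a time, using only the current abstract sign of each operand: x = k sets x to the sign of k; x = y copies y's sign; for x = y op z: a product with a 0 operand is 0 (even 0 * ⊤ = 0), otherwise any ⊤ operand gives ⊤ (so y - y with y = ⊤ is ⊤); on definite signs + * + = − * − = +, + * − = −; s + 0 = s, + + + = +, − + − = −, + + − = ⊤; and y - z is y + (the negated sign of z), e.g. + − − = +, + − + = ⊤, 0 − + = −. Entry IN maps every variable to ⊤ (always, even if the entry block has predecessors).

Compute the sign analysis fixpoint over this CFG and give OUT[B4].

Converged values:
  B0:  IN=(all ⊤)  OUT={d:-; rest ⊤}
  B1:  IN={d:-; rest ⊤}  OUT=(all ⊤)
  B2:  IN=(all ⊤)  OUT={c:+; rest ⊤}
  B3:  IN={c:+; rest ⊤}  OUT={c:+; rest ⊤}
  B4:  IN={c:+; rest ⊤}  OUT={c:+, d:-; rest ⊤}
  B5:  IN={c:+; rest ⊤}  OUT={c:+, d:-, f:+; rest ⊤}
  B6:  IN={c:+, d:-, f:+; rest ⊤}  OUT={b:-, c:+, d:-, e:-, f:+; rest ⊤}
  B7:  IN={b:-, c:+, d:-, e:-, f:+; rest ⊤}  OUT={b:-, c:+, d:-, e:-, f:+; rest ⊤}
  B8:  IN={c:+; rest ⊤}  OUT={c:+; rest ⊤}
  B9:  IN={c:+; rest ⊤}  OUT={b:+, c:+, f:+; rest ⊤}

Merge at B4: IN[B4] = OUT[B3] = {a: ⊤, b: ⊤, c: +, d: ⊤, e: ⊤, f: ⊤}
Applying B4's transfer function to that IN value gives OUT[B4] (row B4 above).

Answer: {a: ⊤, b: ⊤, c: +, d: -, e: ⊤, f: ⊤}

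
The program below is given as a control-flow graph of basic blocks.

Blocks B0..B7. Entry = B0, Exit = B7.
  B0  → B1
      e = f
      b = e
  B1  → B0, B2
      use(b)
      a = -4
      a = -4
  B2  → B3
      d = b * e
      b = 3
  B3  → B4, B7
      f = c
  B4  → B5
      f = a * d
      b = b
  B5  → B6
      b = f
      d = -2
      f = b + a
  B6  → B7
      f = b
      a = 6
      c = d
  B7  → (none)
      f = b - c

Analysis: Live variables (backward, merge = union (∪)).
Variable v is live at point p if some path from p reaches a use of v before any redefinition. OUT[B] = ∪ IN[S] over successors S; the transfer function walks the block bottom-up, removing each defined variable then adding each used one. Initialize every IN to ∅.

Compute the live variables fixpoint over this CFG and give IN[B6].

Answer: {b, d}

Working:
Fixpoint table:
  B0: | IN={c, f} | OUT={b, c, e, f}
  B1: | IN={b, c, e, f} | OUT={a, b, c, e, f}
  B2: | IN={a, b, c, e} | OUT={a, b, c, d}
  B3: | IN={a, b, c, d} | OUT={a, b, c, d}
  B4: | IN={a, b, d} | OUT={a, f}
  B5: | IN={a, f} | OUT={b, d}
  B6: | IN={b, d} | OUT={b, c}
  B7: | IN={b, c} | OUT={}

Merge at B6: OUT[B6] = IN[B7] = {b, c}
Applying B6's transfer function to that OUT value gives IN[B6] (row B6 above).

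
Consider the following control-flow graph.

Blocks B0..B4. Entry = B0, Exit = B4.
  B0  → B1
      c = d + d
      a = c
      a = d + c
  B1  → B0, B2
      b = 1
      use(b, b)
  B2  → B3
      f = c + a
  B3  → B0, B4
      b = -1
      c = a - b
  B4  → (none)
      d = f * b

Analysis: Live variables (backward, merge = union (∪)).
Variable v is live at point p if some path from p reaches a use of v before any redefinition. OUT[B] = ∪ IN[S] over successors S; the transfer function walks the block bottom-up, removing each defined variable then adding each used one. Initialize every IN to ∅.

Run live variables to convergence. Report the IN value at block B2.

Fixpoint table:
  B0: | IN={d} | OUT={a, c, d}
  B1: | IN={a, c, d} | OUT={a, c, d}
  B2: | IN={a, c, d} | OUT={a, d, f}
  B3: | IN={a, d, f} | OUT={b, d, f}
  B4: | IN={b, f} | OUT={}

Merge at B2: OUT[B2] = IN[B3] = {a, d, f}
Applying B2's transfer function to that OUT value gives IN[B2] (row B2 above).

Answer: {a, c, d}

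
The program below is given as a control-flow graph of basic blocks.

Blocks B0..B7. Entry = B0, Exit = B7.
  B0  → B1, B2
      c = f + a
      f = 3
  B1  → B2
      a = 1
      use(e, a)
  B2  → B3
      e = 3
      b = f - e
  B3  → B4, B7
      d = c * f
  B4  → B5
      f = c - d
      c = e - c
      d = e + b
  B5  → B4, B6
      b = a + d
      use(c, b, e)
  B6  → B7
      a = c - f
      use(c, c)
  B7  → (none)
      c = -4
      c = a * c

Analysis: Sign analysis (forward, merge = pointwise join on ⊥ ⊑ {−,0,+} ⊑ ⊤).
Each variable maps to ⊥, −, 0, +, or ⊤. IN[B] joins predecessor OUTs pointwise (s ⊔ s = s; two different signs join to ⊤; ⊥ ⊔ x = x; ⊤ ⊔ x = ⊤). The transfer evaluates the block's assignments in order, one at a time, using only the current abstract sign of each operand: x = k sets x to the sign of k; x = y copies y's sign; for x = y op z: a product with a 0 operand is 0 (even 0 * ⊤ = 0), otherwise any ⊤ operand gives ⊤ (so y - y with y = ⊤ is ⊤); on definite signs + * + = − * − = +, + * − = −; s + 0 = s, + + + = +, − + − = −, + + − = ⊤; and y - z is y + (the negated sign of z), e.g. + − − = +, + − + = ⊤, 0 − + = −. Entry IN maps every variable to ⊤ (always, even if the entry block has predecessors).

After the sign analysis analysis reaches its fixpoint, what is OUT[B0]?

Answer: {a: ⊤, b: ⊤, c: ⊤, d: ⊤, e: ⊤, f: +}

Derivation:
Converged values:
  B0: | IN=(all ⊤) | OUT={f:+; rest ⊤}
  B1: | IN={f:+; rest ⊤} | OUT={a:+, f:+; rest ⊤}
  B2: | IN={f:+; rest ⊤} | OUT={e:+, f:+; rest ⊤}
  B3: | IN={e:+, f:+; rest ⊤} | OUT={e:+, f:+; rest ⊤}
  B4: | IN={e:+; rest ⊤} | OUT={e:+; rest ⊤}
  B5: | IN={e:+; rest ⊤} | OUT={e:+; rest ⊤}
  B6: | IN={e:+; rest ⊤} | OUT={e:+; rest ⊤}
  B7: | IN={e:+; rest ⊤} | OUT={e:+; rest ⊤}

B0 is the boundary node: IN[B0] = {a: ⊤, b: ⊤, c: ⊤, d: ⊤, e: ⊤, f: ⊤}
Applying B0's transfer function to that IN value gives OUT[B0] (row B0 above).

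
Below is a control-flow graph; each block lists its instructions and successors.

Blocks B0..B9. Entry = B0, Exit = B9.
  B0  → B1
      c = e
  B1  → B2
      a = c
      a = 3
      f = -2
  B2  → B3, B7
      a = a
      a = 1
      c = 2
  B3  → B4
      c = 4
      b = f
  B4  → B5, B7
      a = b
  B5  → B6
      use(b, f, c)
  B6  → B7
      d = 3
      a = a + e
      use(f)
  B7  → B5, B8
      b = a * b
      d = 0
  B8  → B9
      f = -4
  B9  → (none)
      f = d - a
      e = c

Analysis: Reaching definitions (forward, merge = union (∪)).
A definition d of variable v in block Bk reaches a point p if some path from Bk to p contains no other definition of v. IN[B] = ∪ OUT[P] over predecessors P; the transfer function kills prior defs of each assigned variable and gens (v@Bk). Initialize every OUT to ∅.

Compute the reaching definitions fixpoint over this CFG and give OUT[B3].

Answer: {a@B2, b@B3, c@B3, f@B1}

Trace:
Converged values:
  B0:   IN={}   OUT={c@B0}
  B1:   IN={c@B0}   OUT={a@B1, c@B0, f@B1}
  B2:   IN={a@B1, c@B0, f@B1}   OUT={a@B2, c@B2, f@B1}
  B3:   IN={a@B2, c@B2, f@B1}   OUT={a@B2, b@B3, c@B3, f@B1}
  B4:   IN={a@B2, b@B3, c@B3, f@B1}   OUT={a@B4, b@B3, c@B3, f@B1}
  B5:   IN={a@B2, a@B4, a@B6, b@B3, b@B7, c@B2, c@B3, d@B7, f@B1}   OUT={a@B2, a@B4, a@B6, b@B3, b@B7, c@B2, c@B3, d@B7, f@B1}
  B6:   IN={a@B2, a@B4, a@B6, b@B3, b@B7, c@B2, c@B3, d@B7, f@B1}   OUT={a@B6, b@B3, b@B7, c@B2, c@B3, d@B6, f@B1}
  B7:   IN={a@B2, a@B4, a@B6, b@B3, b@B7, c@B2, c@B3, d@B6, f@B1}   OUT={a@B2, a@B4, a@B6, b@B7, c@B2, c@B3, d@B7, f@B1}
  B8:   IN={a@B2, a@B4, a@B6, b@B7, c@B2, c@B3, d@B7, f@B1}   OUT={a@B2, a@B4, a@B6, b@B7, c@B2, c@B3, d@B7, f@B8}
  B9:   IN={a@B2, a@B4, a@B6, b@B7, c@B2, c@B3, d@B7, f@B8}   OUT={a@B2, a@B4, a@B6, b@B7, c@B2, c@B3, d@B7, e@B9, f@B9}

Merge at B3: IN[B3] = OUT[B2] = {a@B2, c@B2, f@B1}
Applying B3's transfer function to that IN value gives OUT[B3] (row B3 above).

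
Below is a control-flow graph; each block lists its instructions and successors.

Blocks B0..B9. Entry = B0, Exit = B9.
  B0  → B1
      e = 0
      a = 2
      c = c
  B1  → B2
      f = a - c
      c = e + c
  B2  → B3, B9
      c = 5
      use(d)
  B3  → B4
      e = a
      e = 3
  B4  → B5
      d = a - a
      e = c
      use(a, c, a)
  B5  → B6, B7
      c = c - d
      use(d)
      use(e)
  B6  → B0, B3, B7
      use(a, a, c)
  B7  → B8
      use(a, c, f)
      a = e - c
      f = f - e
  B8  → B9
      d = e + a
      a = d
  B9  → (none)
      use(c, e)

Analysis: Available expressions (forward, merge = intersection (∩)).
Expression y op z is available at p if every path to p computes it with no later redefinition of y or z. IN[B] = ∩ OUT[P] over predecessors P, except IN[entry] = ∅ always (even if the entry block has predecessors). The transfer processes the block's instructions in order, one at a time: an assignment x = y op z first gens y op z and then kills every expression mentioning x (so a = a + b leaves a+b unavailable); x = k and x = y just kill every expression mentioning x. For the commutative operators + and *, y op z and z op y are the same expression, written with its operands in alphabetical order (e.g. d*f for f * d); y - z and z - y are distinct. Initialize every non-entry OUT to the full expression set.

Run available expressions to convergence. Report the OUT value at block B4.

Converged values:
  B0:  IN={}  OUT={}
  B1:  IN={}  OUT={}
  B2:  IN={}  OUT={}
  B3:  IN={}  OUT={}
  B4:  IN={}  OUT={a-a}
  B5:  IN={a-a}  OUT={a-a}
  B6:  IN={a-a}  OUT={a-a}
  B7:  IN={a-a}  OUT={e-c}
  B8:  IN={e-c}  OUT={e-c}
  B9:  IN={}  OUT={}

Merge at B4: IN[B4] = OUT[B3] = {}
Applying B4's transfer function to that IN value gives OUT[B4] (row B4 above).

Answer: {a-a}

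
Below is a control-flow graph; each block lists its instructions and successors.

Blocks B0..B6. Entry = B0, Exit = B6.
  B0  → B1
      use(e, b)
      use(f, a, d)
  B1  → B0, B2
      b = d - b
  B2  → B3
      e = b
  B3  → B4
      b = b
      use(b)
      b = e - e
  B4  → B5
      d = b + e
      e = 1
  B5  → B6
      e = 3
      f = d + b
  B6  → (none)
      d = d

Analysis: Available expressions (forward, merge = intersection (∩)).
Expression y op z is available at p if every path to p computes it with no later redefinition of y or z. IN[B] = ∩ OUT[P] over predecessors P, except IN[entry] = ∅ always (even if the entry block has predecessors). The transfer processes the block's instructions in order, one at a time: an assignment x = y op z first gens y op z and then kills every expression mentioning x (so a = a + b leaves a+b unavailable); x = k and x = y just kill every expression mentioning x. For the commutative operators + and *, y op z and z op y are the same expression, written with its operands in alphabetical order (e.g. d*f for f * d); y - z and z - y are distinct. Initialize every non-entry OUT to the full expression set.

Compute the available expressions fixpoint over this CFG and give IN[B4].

Fixpoint table:
  B0:  IN={}  OUT={}
  B1:  IN={}  OUT={}
  B2:  IN={}  OUT={}
  B3:  IN={}  OUT={e-e}
  B4:  IN={e-e}  OUT={}
  B5:  IN={}  OUT={b+d}
  B6:  IN={b+d}  OUT={}

Merge at B4: IN[B4] = OUT[B3] = {e-e}

Answer: {e-e}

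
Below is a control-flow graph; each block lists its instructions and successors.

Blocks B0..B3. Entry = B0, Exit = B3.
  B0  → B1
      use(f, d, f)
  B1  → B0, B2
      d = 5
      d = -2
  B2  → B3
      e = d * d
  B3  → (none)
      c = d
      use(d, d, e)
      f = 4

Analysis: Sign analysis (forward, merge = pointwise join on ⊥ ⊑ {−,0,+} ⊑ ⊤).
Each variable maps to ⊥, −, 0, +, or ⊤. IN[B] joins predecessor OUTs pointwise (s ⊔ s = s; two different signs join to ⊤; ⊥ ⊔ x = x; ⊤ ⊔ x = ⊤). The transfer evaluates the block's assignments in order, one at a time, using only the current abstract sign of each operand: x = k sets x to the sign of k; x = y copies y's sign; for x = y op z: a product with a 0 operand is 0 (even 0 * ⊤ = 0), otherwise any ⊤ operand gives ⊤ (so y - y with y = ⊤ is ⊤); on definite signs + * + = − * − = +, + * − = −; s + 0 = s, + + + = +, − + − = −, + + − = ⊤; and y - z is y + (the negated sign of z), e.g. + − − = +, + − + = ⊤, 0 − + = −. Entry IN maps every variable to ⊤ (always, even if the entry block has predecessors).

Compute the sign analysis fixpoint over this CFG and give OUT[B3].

Converged values:
  B0:   IN=(all ⊤)   OUT=(all ⊤)
  B1:   IN=(all ⊤)   OUT={d:-; rest ⊤}
  B2:   IN={d:-; rest ⊤}   OUT={d:-, e:+; rest ⊤}
  B3:   IN={d:-, e:+; rest ⊤}   OUT={c:-, d:-, e:+, f:+; rest ⊤}

Merge at B3: IN[B3] = OUT[B2] = {a: ⊤, b: ⊤, c: ⊤, d: -, e: +, f: ⊤}
Applying B3's transfer function to that IN value gives OUT[B3] (row B3 above).

Answer: {a: ⊤, b: ⊤, c: -, d: -, e: +, f: +}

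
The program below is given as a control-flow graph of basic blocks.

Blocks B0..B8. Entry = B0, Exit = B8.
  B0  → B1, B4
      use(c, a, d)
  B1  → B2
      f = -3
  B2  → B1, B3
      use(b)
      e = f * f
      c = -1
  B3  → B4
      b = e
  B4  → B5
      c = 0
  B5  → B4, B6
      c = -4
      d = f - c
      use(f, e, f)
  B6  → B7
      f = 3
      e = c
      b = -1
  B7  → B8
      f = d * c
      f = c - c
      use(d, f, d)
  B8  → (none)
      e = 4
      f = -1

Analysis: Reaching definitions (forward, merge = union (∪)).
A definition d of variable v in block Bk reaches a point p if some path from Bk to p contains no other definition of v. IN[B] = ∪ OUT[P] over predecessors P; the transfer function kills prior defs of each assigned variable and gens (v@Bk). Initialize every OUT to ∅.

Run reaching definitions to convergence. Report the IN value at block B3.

Per-block solution:
  B0:   IN={}   OUT={}
  B1:   IN={c@B2, e@B2, f@B1}   OUT={c@B2, e@B2, f@B1}
  B2:   IN={c@B2, e@B2, f@B1}   OUT={c@B2, e@B2, f@B1}
  B3:   IN={c@B2, e@B2, f@B1}   OUT={b@B3, c@B2, e@B2, f@B1}
  B4:   IN={b@B3, c@B2, c@B5, d@B5, e@B2, f@B1}   OUT={b@B3, c@B4, d@B5, e@B2, f@B1}
  B5:   IN={b@B3, c@B4, d@B5, e@B2, f@B1}   OUT={b@B3, c@B5, d@B5, e@B2, f@B1}
  B6:   IN={b@B3, c@B5, d@B5, e@B2, f@B1}   OUT={b@B6, c@B5, d@B5, e@B6, f@B6}
  B7:   IN={b@B6, c@B5, d@B5, e@B6, f@B6}   OUT={b@B6, c@B5, d@B5, e@B6, f@B7}
  B8:   IN={b@B6, c@B5, d@B5, e@B6, f@B7}   OUT={b@B6, c@B5, d@B5, e@B8, f@B8}

Merge at B3: IN[B3] = OUT[B2] = {c@B2, e@B2, f@B1}

Answer: {c@B2, e@B2, f@B1}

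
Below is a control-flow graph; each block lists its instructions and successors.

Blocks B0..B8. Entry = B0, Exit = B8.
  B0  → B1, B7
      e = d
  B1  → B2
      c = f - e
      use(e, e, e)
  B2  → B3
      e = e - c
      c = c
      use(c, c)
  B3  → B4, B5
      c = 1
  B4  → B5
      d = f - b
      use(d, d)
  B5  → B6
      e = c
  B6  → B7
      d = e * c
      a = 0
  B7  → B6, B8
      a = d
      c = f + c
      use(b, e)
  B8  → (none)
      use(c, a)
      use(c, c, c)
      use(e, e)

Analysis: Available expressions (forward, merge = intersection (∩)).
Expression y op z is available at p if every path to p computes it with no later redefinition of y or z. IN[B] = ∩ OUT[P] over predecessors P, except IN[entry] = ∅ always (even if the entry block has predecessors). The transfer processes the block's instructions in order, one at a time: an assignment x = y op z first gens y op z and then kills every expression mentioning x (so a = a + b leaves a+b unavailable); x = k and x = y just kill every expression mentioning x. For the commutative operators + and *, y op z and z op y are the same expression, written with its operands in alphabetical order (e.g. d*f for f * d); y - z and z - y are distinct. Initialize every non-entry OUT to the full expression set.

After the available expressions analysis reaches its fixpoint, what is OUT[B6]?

Answer: {c*e}

Trace:
Per-block solution:
  B0:  IN={}  OUT={}
  B1:  IN={}  OUT={f-e}
  B2:  IN={f-e}  OUT={}
  B3:  IN={}  OUT={}
  B4:  IN={}  OUT={f-b}
  B5:  IN={}  OUT={}
  B6:  IN={}  OUT={c*e}
  B7:  IN={}  OUT={}
  B8:  IN={}  OUT={}

Merge at B6: IN[B6] = OUT[B5] ∩ OUT[B7] = {}
Applying B6's transfer function to that IN value gives OUT[B6] (row B6 above).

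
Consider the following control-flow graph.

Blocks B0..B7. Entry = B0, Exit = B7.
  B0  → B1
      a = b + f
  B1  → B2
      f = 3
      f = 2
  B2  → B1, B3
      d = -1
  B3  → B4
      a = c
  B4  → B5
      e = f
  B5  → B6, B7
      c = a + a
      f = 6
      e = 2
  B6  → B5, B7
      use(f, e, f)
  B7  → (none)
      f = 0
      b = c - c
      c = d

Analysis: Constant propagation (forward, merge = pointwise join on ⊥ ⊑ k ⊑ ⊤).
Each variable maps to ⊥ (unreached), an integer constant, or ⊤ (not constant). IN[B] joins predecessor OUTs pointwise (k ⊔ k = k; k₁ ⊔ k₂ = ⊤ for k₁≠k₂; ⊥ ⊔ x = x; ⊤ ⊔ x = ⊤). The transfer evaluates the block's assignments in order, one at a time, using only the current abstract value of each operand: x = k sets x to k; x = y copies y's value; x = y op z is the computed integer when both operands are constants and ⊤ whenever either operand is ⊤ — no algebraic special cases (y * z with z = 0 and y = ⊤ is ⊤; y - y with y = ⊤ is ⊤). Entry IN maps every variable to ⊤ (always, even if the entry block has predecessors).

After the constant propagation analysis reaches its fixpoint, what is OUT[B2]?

Answer: {a: ⊤, b: ⊤, c: ⊤, d: -1, e: ⊤, f: 2}

Derivation:
Converged values:
  B0:   IN=(all ⊤)   OUT=(all ⊤)
  B1:   IN=(all ⊤)   OUT={f:2; rest ⊤}
  B2:   IN={f:2; rest ⊤}   OUT={d:-1, f:2; rest ⊤}
  B3:   IN={d:-1, f:2; rest ⊤}   OUT={d:-1, f:2; rest ⊤}
  B4:   IN={d:-1, f:2; rest ⊤}   OUT={d:-1, e:2, f:2; rest ⊤}
  B5:   IN={d:-1, e:2; rest ⊤}   OUT={d:-1, e:2, f:6; rest ⊤}
  B6:   IN={d:-1, e:2, f:6; rest ⊤}   OUT={d:-1, e:2, f:6; rest ⊤}
  B7:   IN={d:-1, e:2, f:6; rest ⊤}   OUT={c:-1, d:-1, e:2, f:0; rest ⊤}

Merge at B2: IN[B2] = OUT[B1] = {a: ⊤, b: ⊤, c: ⊤, d: ⊤, e: ⊤, f: 2}
Applying B2's transfer function to that IN value gives OUT[B2] (row B2 above).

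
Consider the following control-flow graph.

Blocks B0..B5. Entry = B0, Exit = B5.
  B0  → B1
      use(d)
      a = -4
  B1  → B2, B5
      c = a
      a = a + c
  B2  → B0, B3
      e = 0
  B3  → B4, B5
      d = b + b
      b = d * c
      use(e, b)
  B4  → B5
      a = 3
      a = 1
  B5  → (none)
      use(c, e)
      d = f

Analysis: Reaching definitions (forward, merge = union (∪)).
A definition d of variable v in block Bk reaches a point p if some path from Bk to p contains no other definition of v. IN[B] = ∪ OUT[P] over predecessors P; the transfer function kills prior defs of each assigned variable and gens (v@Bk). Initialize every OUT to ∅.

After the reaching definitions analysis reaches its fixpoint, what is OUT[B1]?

Per-block solution:
  B0:   IN={a@B1, c@B1, e@B2}   OUT={a@B0, c@B1, e@B2}
  B1:   IN={a@B0, c@B1, e@B2}   OUT={a@B1, c@B1, e@B2}
  B2:   IN={a@B1, c@B1, e@B2}   OUT={a@B1, c@B1, e@B2}
  B3:   IN={a@B1, c@B1, e@B2}   OUT={a@B1, b@B3, c@B1, d@B3, e@B2}
  B4:   IN={a@B1, b@B3, c@B1, d@B3, e@B2}   OUT={a@B4, b@B3, c@B1, d@B3, e@B2}
  B5:   IN={a@B1, a@B4, b@B3, c@B1, d@B3, e@B2}   OUT={a@B1, a@B4, b@B3, c@B1, d@B5, e@B2}

Merge at B1: IN[B1] = OUT[B0] = {a@B0, c@B1, e@B2}
Applying B1's transfer function to that IN value gives OUT[B1] (row B1 above).

Answer: {a@B1, c@B1, e@B2}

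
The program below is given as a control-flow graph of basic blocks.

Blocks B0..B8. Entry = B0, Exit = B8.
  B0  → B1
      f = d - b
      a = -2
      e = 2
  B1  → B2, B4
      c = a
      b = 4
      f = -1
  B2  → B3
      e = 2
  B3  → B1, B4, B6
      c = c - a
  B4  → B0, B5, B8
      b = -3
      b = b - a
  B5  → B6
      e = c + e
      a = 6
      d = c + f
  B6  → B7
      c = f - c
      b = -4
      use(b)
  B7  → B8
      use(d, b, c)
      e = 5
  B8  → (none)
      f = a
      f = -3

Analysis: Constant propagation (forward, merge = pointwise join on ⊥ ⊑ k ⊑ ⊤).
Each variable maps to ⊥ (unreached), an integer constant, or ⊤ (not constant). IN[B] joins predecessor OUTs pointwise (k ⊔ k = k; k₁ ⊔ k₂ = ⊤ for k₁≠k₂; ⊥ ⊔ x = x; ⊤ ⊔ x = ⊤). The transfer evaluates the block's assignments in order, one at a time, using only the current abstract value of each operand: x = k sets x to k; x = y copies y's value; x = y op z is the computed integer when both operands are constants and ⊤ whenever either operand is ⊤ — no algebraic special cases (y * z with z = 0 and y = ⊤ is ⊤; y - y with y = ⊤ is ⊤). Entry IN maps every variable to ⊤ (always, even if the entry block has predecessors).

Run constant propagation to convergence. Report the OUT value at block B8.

Converged values:
  B0:  IN=(all ⊤)  OUT={a:-2, e:2; rest ⊤}
  B1:  IN={a:-2, e:2; rest ⊤}  OUT={a:-2, b:4, c:-2, e:2, f:-1; rest ⊤}
  B2:  IN={a:-2, b:4, c:-2, e:2, f:-1; rest ⊤}  OUT={a:-2, b:4, c:-2, e:2, f:-1; rest ⊤}
  B3:  IN={a:-2, b:4, c:-2, e:2, f:-1; rest ⊤}  OUT={a:-2, b:4, c:0, e:2, f:-1; rest ⊤}
  B4:  IN={a:-2, b:4, e:2, f:-1; rest ⊤}  OUT={a:-2, b:-1, e:2, f:-1; rest ⊤}
  B5:  IN={a:-2, b:-1, e:2, f:-1; rest ⊤}  OUT={a:6, b:-1, f:-1; rest ⊤}
  B6:  IN={f:-1; rest ⊤}  OUT={b:-4, f:-1; rest ⊤}
  B7:  IN={b:-4, f:-1; rest ⊤}  OUT={b:-4, e:5, f:-1; rest ⊤}
  B8:  IN={f:-1; rest ⊤}  OUT={f:-3; rest ⊤}

Merge at B8: IN[B8] = OUT[B4] ⊔ OUT[B7] = {a: ⊤, b: ⊤, c: ⊤, d: ⊤, e: ⊤, f: -1}
Applying B8's transfer function to that IN value gives OUT[B8] (row B8 above).

Answer: {a: ⊤, b: ⊤, c: ⊤, d: ⊤, e: ⊤, f: -3}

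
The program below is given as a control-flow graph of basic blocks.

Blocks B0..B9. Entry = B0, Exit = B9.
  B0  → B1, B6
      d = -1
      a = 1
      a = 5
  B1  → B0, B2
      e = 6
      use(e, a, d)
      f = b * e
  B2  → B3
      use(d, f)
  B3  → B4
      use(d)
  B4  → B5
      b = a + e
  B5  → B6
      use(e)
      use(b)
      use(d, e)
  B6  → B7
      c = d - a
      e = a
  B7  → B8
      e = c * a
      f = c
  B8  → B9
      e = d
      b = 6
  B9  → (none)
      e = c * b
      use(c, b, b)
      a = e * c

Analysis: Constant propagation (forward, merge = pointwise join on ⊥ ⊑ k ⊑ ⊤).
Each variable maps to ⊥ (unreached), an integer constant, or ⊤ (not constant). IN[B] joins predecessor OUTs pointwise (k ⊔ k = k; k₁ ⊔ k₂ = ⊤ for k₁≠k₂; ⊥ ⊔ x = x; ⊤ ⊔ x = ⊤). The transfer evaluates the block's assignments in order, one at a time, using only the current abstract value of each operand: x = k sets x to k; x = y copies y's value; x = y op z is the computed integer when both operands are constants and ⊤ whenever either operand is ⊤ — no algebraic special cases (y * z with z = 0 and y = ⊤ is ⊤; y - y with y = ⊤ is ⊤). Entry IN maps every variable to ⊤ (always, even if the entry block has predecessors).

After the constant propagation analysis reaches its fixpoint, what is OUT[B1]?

Fixpoint table:
  B0: | IN=(all ⊤) | OUT={a:5, d:-1; rest ⊤}
  B1: | IN={a:5, d:-1; rest ⊤} | OUT={a:5, d:-1, e:6; rest ⊤}
  B2: | IN={a:5, d:-1, e:6; rest ⊤} | OUT={a:5, d:-1, e:6; rest ⊤}
  B3: | IN={a:5, d:-1, e:6; rest ⊤} | OUT={a:5, d:-1, e:6; rest ⊤}
  B4: | IN={a:5, d:-1, e:6; rest ⊤} | OUT={a:5, b:11, d:-1, e:6; rest ⊤}
  B5: | IN={a:5, b:11, d:-1, e:6; rest ⊤} | OUT={a:5, b:11, d:-1, e:6; rest ⊤}
  B6: | IN={a:5, d:-1; rest ⊤} | OUT={a:5, c:-6, d:-1, e:5; rest ⊤}
  B7: | IN={a:5, c:-6, d:-1, e:5; rest ⊤} | OUT={a:5, c:-6, d:-1, e:-30, f:-6; rest ⊤}
  B8: | IN={a:5, c:-6, d:-1, e:-30, f:-6; rest ⊤} | OUT={a:5, b:6, c:-6, d:-1, e:-1, f:-6; rest ⊤}
  B9: | IN={a:5, b:6, c:-6, d:-1, e:-1, f:-6; rest ⊤} | OUT={a:216, b:6, c:-6, d:-1, e:-36, f:-6; rest ⊤}

Merge at B1: IN[B1] = OUT[B0] = {a: 5, b: ⊤, c: ⊤, d: -1, e: ⊤, f: ⊤}
Applying B1's transfer function to that IN value gives OUT[B1] (row B1 above).

Answer: {a: 5, b: ⊤, c: ⊤, d: -1, e: 6, f: ⊤}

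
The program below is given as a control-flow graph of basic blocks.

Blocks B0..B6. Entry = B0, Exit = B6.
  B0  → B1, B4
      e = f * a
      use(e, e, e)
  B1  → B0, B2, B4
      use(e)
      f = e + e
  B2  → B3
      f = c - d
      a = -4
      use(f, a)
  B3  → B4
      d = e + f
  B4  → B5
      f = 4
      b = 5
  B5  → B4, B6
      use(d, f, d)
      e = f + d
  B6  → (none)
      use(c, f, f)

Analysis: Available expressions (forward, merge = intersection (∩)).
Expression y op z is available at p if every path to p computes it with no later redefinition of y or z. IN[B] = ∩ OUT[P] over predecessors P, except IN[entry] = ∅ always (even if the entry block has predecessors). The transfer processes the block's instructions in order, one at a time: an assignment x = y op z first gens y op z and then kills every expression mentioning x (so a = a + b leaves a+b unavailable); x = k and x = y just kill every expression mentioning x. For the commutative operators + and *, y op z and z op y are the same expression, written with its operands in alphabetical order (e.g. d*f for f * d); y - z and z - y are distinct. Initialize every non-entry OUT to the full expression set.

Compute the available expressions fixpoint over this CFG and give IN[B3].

Fixpoint table:
  B0:   IN={}   OUT={a*f}
  B1:   IN={a*f}   OUT={e+e}
  B2:   IN={e+e}   OUT={c-d, e+e}
  B3:   IN={c-d, e+e}   OUT={e+e, e+f}
  B4:   IN={}   OUT={}
  B5:   IN={}   OUT={d+f}
  B6:   IN={d+f}   OUT={d+f}

Merge at B3: IN[B3] = OUT[B2] = {c-d, e+e}

Answer: {c-d, e+e}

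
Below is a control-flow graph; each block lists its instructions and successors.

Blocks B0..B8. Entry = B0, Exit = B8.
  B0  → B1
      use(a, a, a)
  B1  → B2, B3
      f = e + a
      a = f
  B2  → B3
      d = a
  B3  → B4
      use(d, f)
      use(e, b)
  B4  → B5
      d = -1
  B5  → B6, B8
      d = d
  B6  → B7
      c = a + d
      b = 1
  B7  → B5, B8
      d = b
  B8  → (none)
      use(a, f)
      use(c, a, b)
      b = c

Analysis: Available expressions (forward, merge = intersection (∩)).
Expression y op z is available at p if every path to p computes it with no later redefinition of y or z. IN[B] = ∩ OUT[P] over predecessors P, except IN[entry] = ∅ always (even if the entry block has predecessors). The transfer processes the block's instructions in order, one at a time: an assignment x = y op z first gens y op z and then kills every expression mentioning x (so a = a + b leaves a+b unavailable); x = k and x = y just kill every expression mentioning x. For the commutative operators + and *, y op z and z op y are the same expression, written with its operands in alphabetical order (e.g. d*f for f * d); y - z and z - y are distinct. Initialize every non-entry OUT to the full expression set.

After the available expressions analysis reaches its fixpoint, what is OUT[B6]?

Fixpoint table:
  B0:   IN={}   OUT={}
  B1:   IN={}   OUT={}
  B2:   IN={}   OUT={}
  B3:   IN={}   OUT={}
  B4:   IN={}   OUT={}
  B5:   IN={}   OUT={}
  B6:   IN={}   OUT={a+d}
  B7:   IN={a+d}   OUT={}
  B8:   IN={}   OUT={}

Merge at B6: IN[B6] = OUT[B5] = {}
Applying B6's transfer function to that IN value gives OUT[B6] (row B6 above).

Answer: {a+d}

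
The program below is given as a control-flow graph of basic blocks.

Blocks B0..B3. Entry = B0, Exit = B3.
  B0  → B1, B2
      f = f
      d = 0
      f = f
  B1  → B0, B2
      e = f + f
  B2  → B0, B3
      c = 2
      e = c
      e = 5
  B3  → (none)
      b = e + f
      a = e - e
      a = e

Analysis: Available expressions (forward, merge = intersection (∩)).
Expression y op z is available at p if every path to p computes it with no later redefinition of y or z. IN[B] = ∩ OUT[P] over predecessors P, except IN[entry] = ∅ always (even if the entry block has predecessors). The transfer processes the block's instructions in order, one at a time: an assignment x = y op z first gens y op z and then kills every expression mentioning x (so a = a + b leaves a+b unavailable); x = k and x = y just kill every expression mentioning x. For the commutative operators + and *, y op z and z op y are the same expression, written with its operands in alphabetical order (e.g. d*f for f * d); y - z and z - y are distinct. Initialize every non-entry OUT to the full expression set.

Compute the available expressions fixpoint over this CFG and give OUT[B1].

Answer: {f+f}

Derivation:
Fixpoint table:
  B0:  IN={}  OUT={}
  B1:  IN={}  OUT={f+f}
  B2:  IN={}  OUT={}
  B3:  IN={}  OUT={e+f, e-e}

Merge at B1: IN[B1] = OUT[B0] = {}
Applying B1's transfer function to that IN value gives OUT[B1] (row B1 above).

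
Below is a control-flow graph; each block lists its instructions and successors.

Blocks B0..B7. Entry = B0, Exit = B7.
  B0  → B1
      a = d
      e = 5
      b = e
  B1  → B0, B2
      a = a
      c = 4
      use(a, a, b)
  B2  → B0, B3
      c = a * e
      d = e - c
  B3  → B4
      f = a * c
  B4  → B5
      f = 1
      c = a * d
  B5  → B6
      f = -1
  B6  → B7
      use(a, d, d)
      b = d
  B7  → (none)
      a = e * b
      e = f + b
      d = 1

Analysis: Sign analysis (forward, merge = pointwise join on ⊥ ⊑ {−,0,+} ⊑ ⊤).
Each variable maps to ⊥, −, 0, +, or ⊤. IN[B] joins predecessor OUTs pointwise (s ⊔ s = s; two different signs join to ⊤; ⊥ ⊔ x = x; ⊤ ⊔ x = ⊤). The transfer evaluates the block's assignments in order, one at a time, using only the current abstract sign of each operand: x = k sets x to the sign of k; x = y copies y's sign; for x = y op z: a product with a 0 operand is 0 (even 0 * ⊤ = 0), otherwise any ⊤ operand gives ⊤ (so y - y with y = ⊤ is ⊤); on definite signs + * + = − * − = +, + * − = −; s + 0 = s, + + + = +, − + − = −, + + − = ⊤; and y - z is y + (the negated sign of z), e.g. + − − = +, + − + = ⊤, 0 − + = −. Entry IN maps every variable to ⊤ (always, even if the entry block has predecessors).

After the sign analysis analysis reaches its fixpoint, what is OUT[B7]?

Answer: {a: ⊤, b: ⊤, c: ⊤, d: +, e: ⊤, f: -}

Working:
Per-block solution:
  B0:   IN=(all ⊤)   OUT={b:+, e:+; rest ⊤}
  B1:   IN={b:+, e:+; rest ⊤}   OUT={b:+, c:+, e:+; rest ⊤}
  B2:   IN={b:+, c:+, e:+; rest ⊤}   OUT={b:+, e:+; rest ⊤}
  B3:   IN={b:+, e:+; rest ⊤}   OUT={b:+, e:+; rest ⊤}
  B4:   IN={b:+, e:+; rest ⊤}   OUT={b:+, e:+, f:+; rest ⊤}
  B5:   IN={b:+, e:+, f:+; rest ⊤}   OUT={b:+, e:+, f:-; rest ⊤}
  B6:   IN={b:+, e:+, f:-; rest ⊤}   OUT={e:+, f:-; rest ⊤}
  B7:   IN={e:+, f:-; rest ⊤}   OUT={d:+, f:-; rest ⊤}

Merge at B7: IN[B7] = OUT[B6] = {a: ⊤, b: ⊤, c: ⊤, d: ⊤, e: +, f: -}
Applying B7's transfer function to that IN value gives OUT[B7] (row B7 above).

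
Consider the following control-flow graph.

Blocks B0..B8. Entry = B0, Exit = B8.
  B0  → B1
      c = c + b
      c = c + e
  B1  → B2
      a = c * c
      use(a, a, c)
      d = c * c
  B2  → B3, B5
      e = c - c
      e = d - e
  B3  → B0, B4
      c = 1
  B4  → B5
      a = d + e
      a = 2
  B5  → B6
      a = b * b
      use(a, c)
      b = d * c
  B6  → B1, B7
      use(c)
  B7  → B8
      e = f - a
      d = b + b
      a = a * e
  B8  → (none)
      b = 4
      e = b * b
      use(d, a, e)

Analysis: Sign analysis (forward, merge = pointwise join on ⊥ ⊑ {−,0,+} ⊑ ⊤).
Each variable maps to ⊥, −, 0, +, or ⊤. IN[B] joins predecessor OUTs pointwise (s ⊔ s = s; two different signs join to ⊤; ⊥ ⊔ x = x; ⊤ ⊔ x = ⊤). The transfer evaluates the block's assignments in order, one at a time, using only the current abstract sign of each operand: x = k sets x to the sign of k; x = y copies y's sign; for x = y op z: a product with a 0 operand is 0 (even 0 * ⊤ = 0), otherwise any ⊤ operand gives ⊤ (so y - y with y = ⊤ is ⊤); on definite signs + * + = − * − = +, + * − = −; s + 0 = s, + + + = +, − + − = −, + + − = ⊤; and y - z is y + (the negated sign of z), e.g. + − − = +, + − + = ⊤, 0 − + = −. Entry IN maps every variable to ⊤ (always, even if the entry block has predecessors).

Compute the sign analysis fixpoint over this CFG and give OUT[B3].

Per-block solution:
  B0: | IN=(all ⊤) | OUT=(all ⊤)
  B1: | IN=(all ⊤) | OUT=(all ⊤)
  B2: | IN=(all ⊤) | OUT=(all ⊤)
  B3: | IN=(all ⊤) | OUT={c:+; rest ⊤}
  B4: | IN={c:+; rest ⊤} | OUT={a:+, c:+; rest ⊤}
  B5: | IN=(all ⊤) | OUT=(all ⊤)
  B6: | IN=(all ⊤) | OUT=(all ⊤)
  B7: | IN=(all ⊤) | OUT=(all ⊤)
  B8: | IN=(all ⊤) | OUT={b:+, e:+; rest ⊤}

Merge at B3: IN[B3] = OUT[B2] = {a: ⊤, b: ⊤, c: ⊤, d: ⊤, e: ⊤, f: ⊤}
Applying B3's transfer function to that IN value gives OUT[B3] (row B3 above).

Answer: {a: ⊤, b: ⊤, c: +, d: ⊤, e: ⊤, f: ⊤}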